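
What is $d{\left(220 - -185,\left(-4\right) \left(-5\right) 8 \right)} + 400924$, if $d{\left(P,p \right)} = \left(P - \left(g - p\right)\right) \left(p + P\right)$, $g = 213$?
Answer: $599804$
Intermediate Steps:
$d{\left(P,p \right)} = \left(P + p\right) \left(-213 + P + p\right)$ ($d{\left(P,p \right)} = \left(P + \left(p - 213\right)\right) \left(p + P\right) = \left(P + \left(p - 213\right)\right) \left(P + p\right) = \left(P + \left(-213 + p\right)\right) \left(P + p\right) = \left(-213 + P + p\right) \left(P + p\right) = \left(P + p\right) \left(-213 + P + p\right)$)
$d{\left(220 - -185,\left(-4\right) \left(-5\right) 8 \right)} + 400924 = \left(\left(220 - -185\right)^{2} + \left(\left(-4\right) \left(-5\right) 8\right)^{2} - 213 \left(220 - -185\right) - 213 \left(-4\right) \left(-5\right) 8 + 2 \left(220 - -185\right) \left(-4\right) \left(-5\right) 8\right) + 400924 = \left(\left(220 + 185\right)^{2} + \left(20 \cdot 8\right)^{2} - 213 \left(220 + 185\right) - 213 \cdot 20 \cdot 8 + 2 \left(220 + 185\right) 20 \cdot 8\right) + 400924 = \left(405^{2} + 160^{2} - 86265 - 34080 + 2 \cdot 405 \cdot 160\right) + 400924 = \left(164025 + 25600 - 86265 - 34080 + 129600\right) + 400924 = 198880 + 400924 = 599804$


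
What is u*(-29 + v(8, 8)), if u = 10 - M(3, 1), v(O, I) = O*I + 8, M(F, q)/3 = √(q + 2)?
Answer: 430 - 129*√3 ≈ 206.57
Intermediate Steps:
M(F, q) = 3*√(2 + q) (M(F, q) = 3*√(q + 2) = 3*√(2 + q))
v(O, I) = 8 + I*O (v(O, I) = I*O + 8 = 8 + I*O)
u = 10 - 3*√3 (u = 10 - 3*√(2 + 1) = 10 - 3*√3 ≈ 4.8038)
u*(-29 + v(8, 8)) = (10 - 3*√3)*(-29 + (8 + 8*8)) = (10 - 3*√3)*(-29 + (8 + 64)) = (10 - 3*√3)*(-29 + 72) = (10 - 3*√3)*43 = 430 - 129*√3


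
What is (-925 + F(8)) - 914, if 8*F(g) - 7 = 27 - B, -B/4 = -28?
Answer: -7395/4 ≈ -1848.8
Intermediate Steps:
B = 112 (B = -4*(-28) = 112)
F(g) = -39/4 (F(g) = 7/8 + (27 - 1*112)/8 = 7/8 + (27 - 112)/8 = 7/8 + (⅛)*(-85) = 7/8 - 85/8 = -39/4)
(-925 + F(8)) - 914 = (-925 - 39/4) - 914 = -3739/4 - 914 = -7395/4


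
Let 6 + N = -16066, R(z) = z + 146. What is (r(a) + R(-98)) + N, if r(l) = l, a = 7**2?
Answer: -15975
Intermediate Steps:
a = 49
R(z) = 146 + z
N = -16072 (N = -6 - 16066 = -16072)
(r(a) + R(-98)) + N = (49 + (146 - 98)) - 16072 = (49 + 48) - 16072 = 97 - 16072 = -15975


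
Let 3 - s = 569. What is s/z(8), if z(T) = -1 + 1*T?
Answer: -566/7 ≈ -80.857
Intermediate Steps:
s = -566 (s = 3 - 1*569 = 3 - 569 = -566)
z(T) = -1 + T
s/z(8) = -566/(-1 + 8) = -566/7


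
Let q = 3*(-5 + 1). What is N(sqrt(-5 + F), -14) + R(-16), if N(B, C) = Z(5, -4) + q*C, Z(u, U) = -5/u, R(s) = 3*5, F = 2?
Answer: 182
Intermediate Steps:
R(s) = 15
q = -12 (q = 3*(-4) = -12)
N(B, C) = -1 - 12*C (N(B, C) = -5/5 - 12*C = -5*1/5 - 12*C = -1 - 12*C)
N(sqrt(-5 + F), -14) + R(-16) = (-1 - 12*(-14)) + 15 = (-1 + 168) + 15 = 167 + 15 = 182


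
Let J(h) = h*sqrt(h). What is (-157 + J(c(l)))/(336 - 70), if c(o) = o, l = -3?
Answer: -157/266 - 3*I*sqrt(3)/266 ≈ -0.59023 - 0.019534*I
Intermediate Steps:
J(h) = h**(3/2)
(-157 + J(c(l)))/(336 - 70) = (-157 + (-3)**(3/2))/(336 - 70) = (-157 - 3*I*sqrt(3))/266 = (-157 - 3*I*sqrt(3))*(1/266) = -157/266 - 3*I*sqrt(3)/266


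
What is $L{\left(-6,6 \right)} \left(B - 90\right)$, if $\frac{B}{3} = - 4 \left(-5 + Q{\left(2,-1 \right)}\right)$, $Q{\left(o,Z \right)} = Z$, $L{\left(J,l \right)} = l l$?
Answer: $-648$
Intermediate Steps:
$L{\left(J,l \right)} = l^{2}$
$B = 72$ ($B = 3 \left(- 4 \left(-5 - 1\right)\right) = 3 \left(\left(-4\right) \left(-6\right)\right) = 3 \cdot 24 = 72$)
$L{\left(-6,6 \right)} \left(B - 90\right) = 6^{2} \left(72 - 90\right) = 36 \left(-18\right) = -648$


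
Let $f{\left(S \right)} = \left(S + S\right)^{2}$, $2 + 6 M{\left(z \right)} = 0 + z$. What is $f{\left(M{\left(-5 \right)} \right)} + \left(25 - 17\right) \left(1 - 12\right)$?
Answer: $- \frac{743}{9} \approx -82.556$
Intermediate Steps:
$M{\left(z \right)} = - \frac{1}{3} + \frac{z}{6}$ ($M{\left(z \right)} = - \frac{1}{3} + \frac{0 + z}{6} = - \frac{1}{3} + \frac{z}{6}$)
$f{\left(S \right)} = 4 S^{2}$ ($f{\left(S \right)} = \left(2 S\right)^{2} = 4 S^{2}$)
$f{\left(M{\left(-5 \right)} \right)} + \left(25 - 17\right) \left(1 - 12\right) = 4 \left(- \frac{1}{3} + \frac{1}{6} \left(-5\right)\right)^{2} + \left(25 - 17\right) \left(1 - 12\right) = 4 \left(- \frac{1}{3} - \frac{5}{6}\right)^{2} + \left(25 - 17\right) \left(1 - 12\right) = 4 \left(- \frac{7}{6}\right)^{2} + 8 \left(-11\right) = 4 \cdot \frac{49}{36} - 88 = \frac{49}{9} - 88 = - \frac{743}{9}$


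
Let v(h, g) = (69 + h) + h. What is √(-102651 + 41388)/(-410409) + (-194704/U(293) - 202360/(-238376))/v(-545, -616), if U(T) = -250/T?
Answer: -849936842267/3802842125 - I*√6807/136803 ≈ -223.5 - 0.00060309*I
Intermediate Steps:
v(h, g) = 69 + 2*h
√(-102651 + 41388)/(-410409) + (-194704/U(293) - 202360/(-238376))/v(-545, -616) = √(-102651 + 41388)/(-410409) + (-194704/((-250/293)) - 202360/(-238376))/(69 + 2*(-545)) = √(-61263)*(-1/410409) + (-194704/((-250*1/293)) - 202360*(-1/238376))/(69 - 1090) = (3*I*√6807)*(-1/410409) + (-194704/(-250/293) + 25295/29797)/(-1021) = -I*√6807/136803 + (-194704*(-293/250) + 25295/29797)*(-1/1021) = -I*√6807/136803 + (28524136/125 + 25295/29797)*(-1/1021) = -I*√6807/136803 + (849936842267/3724625)*(-1/1021) = -I*√6807/136803 - 849936842267/3802842125 = -849936842267/3802842125 - I*√6807/136803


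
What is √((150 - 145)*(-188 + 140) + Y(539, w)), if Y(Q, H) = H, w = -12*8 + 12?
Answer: 18*I ≈ 18.0*I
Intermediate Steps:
w = -84 (w = -96 + 12 = -84)
√((150 - 145)*(-188 + 140) + Y(539, w)) = √((150 - 145)*(-188 + 140) - 84) = √(5*(-48) - 84) = √(-240 - 84) = √(-324) = 18*I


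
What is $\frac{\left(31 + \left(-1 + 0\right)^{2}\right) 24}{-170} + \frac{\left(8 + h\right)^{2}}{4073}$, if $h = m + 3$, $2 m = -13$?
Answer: $- \frac{6249243}{1384820} \approx -4.5127$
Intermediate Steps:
$m = - \frac{13}{2}$ ($m = \frac{1}{2} \left(-13\right) = - \frac{13}{2} \approx -6.5$)
$h = - \frac{7}{2}$ ($h = - \frac{13}{2} + 3 = - \frac{7}{2} \approx -3.5$)
$\frac{\left(31 + \left(-1 + 0\right)^{2}\right) 24}{-170} + \frac{\left(8 + h\right)^{2}}{4073} = \frac{\left(31 + \left(-1 + 0\right)^{2}\right) 24}{-170} + \frac{\left(8 - \frac{7}{2}\right)^{2}}{4073} = \left(31 + \left(-1\right)^{2}\right) 24 \left(- \frac{1}{170}\right) + \left(\frac{9}{2}\right)^{2} \cdot \frac{1}{4073} = \left(31 + 1\right) 24 \left(- \frac{1}{170}\right) + \frac{81}{4} \cdot \frac{1}{4073} = 32 \cdot 24 \left(- \frac{1}{170}\right) + \frac{81}{16292} = 768 \left(- \frac{1}{170}\right) + \frac{81}{16292} = - \frac{384}{85} + \frac{81}{16292} = - \frac{6249243}{1384820}$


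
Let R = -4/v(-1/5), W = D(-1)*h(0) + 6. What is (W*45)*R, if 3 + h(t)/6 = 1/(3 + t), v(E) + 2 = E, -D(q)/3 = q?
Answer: -37800/11 ≈ -3436.4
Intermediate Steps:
D(q) = -3*q
v(E) = -2 + E
h(t) = -18 + 6/(3 + t)
W = -42 (W = (-3*(-1))*(6*(-8 - 3*0)/(3 + 0)) + 6 = 3*(6*(-8 + 0)/3) + 6 = 3*(6*(⅓)*(-8)) + 6 = 3*(-16) + 6 = -48 + 6 = -42)
R = 20/11 (R = -4/(-2 - 1/5) = -4/(-2 - 1*⅕) = -4/(-2 - ⅕) = -4/(-11/5) = -4*(-5/11) = 20/11 ≈ 1.8182)
(W*45)*R = -42*45*(20/11) = -1890*20/11 = -37800/11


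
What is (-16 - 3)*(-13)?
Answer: 247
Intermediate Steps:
(-16 - 3)*(-13) = -19*(-13) = 247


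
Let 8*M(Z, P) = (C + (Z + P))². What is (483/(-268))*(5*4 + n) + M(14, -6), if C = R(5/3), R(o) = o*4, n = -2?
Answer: -6695/1206 ≈ -5.5514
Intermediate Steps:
R(o) = 4*o
C = 20/3 (C = 4*(5/3) = 20/3 ≈ 6.6667)
M(Z, P) = (20/3 + P + Z)²/8 (M(Z, P) = (20/3 + (Z + P))²/8 = (20/3 + (P + Z))²/8 = (20/3 + P + Z)²/8)
(483/(-268))*(5*4 + n) + M(14, -6) = (483/(-268))*(5*4 - 2) + (20 + 3*(-6) + 3*14)²/72 = (483*(-1/268))*(20 - 2) + (20 - 18 + 42)²/72 = -483/268*18 + (1/72)*44² = -4347/134 + (1/72)*1936 = -4347/134 + 242/9 = -6695/1206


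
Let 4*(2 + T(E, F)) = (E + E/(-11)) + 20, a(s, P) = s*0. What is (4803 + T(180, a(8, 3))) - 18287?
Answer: -147841/11 ≈ -13440.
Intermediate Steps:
a(s, P) = 0
T(E, F) = 3 + 5*E/22 (T(E, F) = -2 + ((E + E/(-11)) + 20)/4 = -2 + ((E + E*(-1/11)) + 20)/4 = -2 + ((E - E/11) + 20)/4 = -2 + (10*E/11 + 20)/4 = -2 + (20 + 10*E/11)/4 = -2 + (5 + 5*E/22) = 3 + 5*E/22)
(4803 + T(180, a(8, 3))) - 18287 = (4803 + (3 + (5/22)*180)) - 18287 = (4803 + (3 + 450/11)) - 18287 = (4803 + 483/11) - 18287 = 53316/11 - 18287 = -147841/11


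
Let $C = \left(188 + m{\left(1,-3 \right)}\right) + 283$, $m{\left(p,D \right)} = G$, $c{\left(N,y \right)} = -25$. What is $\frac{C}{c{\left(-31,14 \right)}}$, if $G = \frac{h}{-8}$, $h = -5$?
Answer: $- \frac{3773}{200} \approx -18.865$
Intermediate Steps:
$G = \frac{5}{8}$ ($G = - \frac{5}{-8} = \left(-5\right) \left(- \frac{1}{8}\right) = \frac{5}{8} \approx 0.625$)
$m{\left(p,D \right)} = \frac{5}{8}$
$C = \frac{3773}{8}$ ($C = \left(188 + \frac{5}{8}\right) + 283 = \frac{1509}{8} + 283 = \frac{3773}{8} \approx 471.63$)
$\frac{C}{c{\left(-31,14 \right)}} = \frac{3773}{8 \left(-25\right)} = \frac{3773}{8} \left(- \frac{1}{25}\right) = - \frac{3773}{200}$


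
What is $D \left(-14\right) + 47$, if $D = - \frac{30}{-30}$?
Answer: $33$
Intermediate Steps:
$D = 1$ ($D = \left(-30\right) \left(- \frac{1}{30}\right) = 1$)
$D \left(-14\right) + 47 = 1 \left(-14\right) + 47 = -14 + 47 = 33$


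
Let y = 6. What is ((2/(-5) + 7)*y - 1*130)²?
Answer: 204304/25 ≈ 8172.2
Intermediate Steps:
((2/(-5) + 7)*y - 1*130)² = ((2/(-5) + 7)*6 - 1*130)² = ((2*(-⅕) + 7)*6 - 130)² = ((-⅖ + 7)*6 - 130)² = ((33/5)*6 - 130)² = (198/5 - 130)² = (-452/5)² = 204304/25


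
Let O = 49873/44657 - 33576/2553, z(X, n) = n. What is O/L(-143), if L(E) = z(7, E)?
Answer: 41578111/494040391 ≈ 0.084159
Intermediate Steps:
L(E) = E
O = -457359221/38003107 (O = 49873*(1/44657) - 33576*1/2553 = 49873/44657 - 11192/851 = -457359221/38003107 ≈ -12.035)
O/L(-143) = -457359221/38003107/(-143) = -457359221/38003107*(-1/143) = 41578111/494040391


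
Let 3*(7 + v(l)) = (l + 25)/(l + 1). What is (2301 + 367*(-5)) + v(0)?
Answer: 1402/3 ≈ 467.33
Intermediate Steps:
v(l) = -7 + (25 + l)/(3*(1 + l)) (v(l) = -7 + ((l + 25)/(l + 1))/3 = -7 + ((25 + l)/(1 + l))/3 = -7 + (25 + l)/(3*(1 + l)))
(2301 + 367*(-5)) + v(0) = (2301 + 367*(-5)) + 4*(1 - 5*0)/(3*(1 + 0)) = (2301 - 1835) + (4/3)*(1 + 0)/1 = 466 + (4/3)*1*1 = 466 + 4/3 = 1402/3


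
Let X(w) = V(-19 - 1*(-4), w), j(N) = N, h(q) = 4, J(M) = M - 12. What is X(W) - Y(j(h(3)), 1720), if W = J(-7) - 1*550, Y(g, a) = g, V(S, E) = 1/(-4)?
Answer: -17/4 ≈ -4.2500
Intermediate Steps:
J(M) = -12 + M
V(S, E) = -¼
W = -569 (W = (-12 - 7) - 1*550 = -19 - 550 = -569)
X(w) = -¼
X(W) - Y(j(h(3)), 1720) = -¼ - 1*4 = -¼ - 4 = -17/4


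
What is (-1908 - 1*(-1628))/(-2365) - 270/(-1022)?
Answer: 92471/241703 ≈ 0.38258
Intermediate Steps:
(-1908 - 1*(-1628))/(-2365) - 270/(-1022) = (-1908 + 1628)*(-1/2365) - 270*(-1/1022) = -280*(-1/2365) + 135/511 = 56/473 + 135/511 = 92471/241703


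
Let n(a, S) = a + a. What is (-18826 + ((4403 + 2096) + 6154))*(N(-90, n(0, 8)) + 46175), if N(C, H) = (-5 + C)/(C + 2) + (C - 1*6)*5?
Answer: -24823207115/88 ≈ -2.8208e+8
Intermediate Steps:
n(a, S) = 2*a
N(C, H) = -30 + 5*C + (-5 + C)/(2 + C) (N(C, H) = (-5 + C)/(2 + C) + (C - 6)*5 = (-5 + C)/(2 + C) + (-6 + C)*5 = (-5 + C)/(2 + C) + (-30 + 5*C) = -30 + 5*C + (-5 + C)/(2 + C))
(-18826 + ((4403 + 2096) + 6154))*(N(-90, n(0, 8)) + 46175) = (-18826 + ((4403 + 2096) + 6154))*((-65 - 19*(-90) + 5*(-90)²)/(2 - 90) + 46175) = (-18826 + (6499 + 6154))*((-65 + 1710 + 5*8100)/(-88) + 46175) = (-18826 + 12653)*(-(-65 + 1710 + 40500)/88 + 46175) = -6173*(-1/88*42145 + 46175) = -6173*(-42145/88 + 46175) = -6173*4021255/88 = -24823207115/88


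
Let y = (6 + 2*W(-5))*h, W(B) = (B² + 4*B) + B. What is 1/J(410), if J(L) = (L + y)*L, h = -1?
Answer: 1/165640 ≈ 6.0372e-6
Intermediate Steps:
W(B) = B² + 5*B
y = -6 (y = (6 + 2*(-5*(5 - 5)))*(-1) = (6 + 2*(-5*0))*(-1) = (6 + 2*0)*(-1) = (6 + 0)*(-1) = 6*(-1) = -6)
J(L) = L*(-6 + L) (J(L) = (L - 6)*L = (-6 + L)*L = L*(-6 + L))
1/J(410) = 1/(410*(-6 + 410)) = 1/(410*404) = 1/165640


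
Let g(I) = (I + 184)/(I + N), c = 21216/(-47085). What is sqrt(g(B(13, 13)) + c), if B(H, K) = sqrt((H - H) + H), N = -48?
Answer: sqrt(-50653038520 - 135337985*sqrt(13))/(15695*sqrt(48 - sqrt(13))) ≈ 2.1625*I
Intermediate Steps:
c = -7072/15695 (c = 21216*(-1/47085) = -7072/15695 ≈ -0.45059)
B(H, K) = sqrt(H) (B(H, K) = sqrt(0 + H) = sqrt(H))
g(I) = (184 + I)/(-48 + I) (g(I) = (I + 184)/(I - 48) = (184 + I)/(-48 + I))
sqrt(g(B(13, 13)) + c) = sqrt((184 + sqrt(13))/(-48 + sqrt(13)) - 7072/15695) = sqrt(-7072/15695 + (184 + sqrt(13))/(-48 + sqrt(13)))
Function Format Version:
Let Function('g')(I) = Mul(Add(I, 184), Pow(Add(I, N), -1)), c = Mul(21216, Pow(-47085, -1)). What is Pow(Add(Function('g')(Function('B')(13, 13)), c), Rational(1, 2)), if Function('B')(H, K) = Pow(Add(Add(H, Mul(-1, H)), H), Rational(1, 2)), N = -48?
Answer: Mul(Rational(1, 15695), Pow(Add(-50653038520, Mul(-135337985, Pow(13, Rational(1, 2)))), Rational(1, 2)), Pow(Add(48, Mul(-1, Pow(13, Rational(1, 2)))), Rational(-1, 2))) ≈ Mul(2.1625, I)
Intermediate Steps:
c = Rational(-7072, 15695) (c = Mul(21216, Rational(-1, 47085)) = Rational(-7072, 15695) ≈ -0.45059)
Function('B')(H, K) = Pow(H, Rational(1, 2)) (Function('B')(H, K) = Pow(Add(0, H), Rational(1, 2)) = Pow(H, Rational(1, 2)))
Function('g')(I) = Mul(Pow(Add(-48, I), -1), Add(184, I)) (Function('g')(I) = Mul(Add(I, 184), Pow(Add(I, -48), -1)) = Mul(Add(184, I), Pow(Add(-48, I), -1)) = Mul(Pow(Add(-48, I), -1), Add(184, I)))
Pow(Add(Function('g')(Function('B')(13, 13)), c), Rational(1, 2)) = Pow(Add(Mul(Pow(Add(-48, Pow(13, Rational(1, 2))), -1), Add(184, Pow(13, Rational(1, 2)))), Rational(-7072, 15695)), Rational(1, 2)) = Pow(Add(Rational(-7072, 15695), Mul(Pow(Add(-48, Pow(13, Rational(1, 2))), -1), Add(184, Pow(13, Rational(1, 2))))), Rational(1, 2))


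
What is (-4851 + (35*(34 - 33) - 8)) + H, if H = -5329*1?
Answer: -10153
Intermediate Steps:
H = -5329
(-4851 + (35*(34 - 33) - 8)) + H = (-4851 + (35*(34 - 33) - 8)) - 5329 = (-4851 + (35*1 - 8)) - 5329 = (-4851 + (35 - 8)) - 5329 = (-4851 + 27) - 5329 = -4824 - 5329 = -10153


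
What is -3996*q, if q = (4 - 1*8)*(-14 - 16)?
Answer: -479520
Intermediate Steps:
q = 120 (q = (4 - 8)*(-30) = -4*(-30) = 120)
-3996*q = -3996*120 = -479520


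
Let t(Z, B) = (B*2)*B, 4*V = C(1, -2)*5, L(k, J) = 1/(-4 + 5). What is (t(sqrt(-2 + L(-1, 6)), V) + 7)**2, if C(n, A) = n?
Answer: 6561/64 ≈ 102.52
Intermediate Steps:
L(k, J) = 1 (L(k, J) = 1/1 = 1)
V = 5/4 (V = (1*5)/4 = (1/4)*5 = 5/4 ≈ 1.2500)
t(Z, B) = 2*B**2 (t(Z, B) = (2*B)*B = 2*B**2)
(t(sqrt(-2 + L(-1, 6)), V) + 7)**2 = (2*(5/4)**2 + 7)**2 = (2*(25/16) + 7)**2 = (25/8 + 7)**2 = (81/8)**2 = 6561/64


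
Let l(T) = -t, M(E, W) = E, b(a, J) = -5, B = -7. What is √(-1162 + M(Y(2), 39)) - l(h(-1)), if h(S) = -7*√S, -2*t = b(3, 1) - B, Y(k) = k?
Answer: -1 + 2*I*√290 ≈ -1.0 + 34.059*I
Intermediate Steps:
t = -1 (t = -(-5 - 1*(-7))/2 = -(-5 + 7)/2 = -½*2 = -1)
l(T) = 1 (l(T) = -1*(-1) = 1)
√(-1162 + M(Y(2), 39)) - l(h(-1)) = √(-1162 + 2) - 1*1 = √(-1160) - 1 = 2*I*√290 - 1 = -1 + 2*I*√290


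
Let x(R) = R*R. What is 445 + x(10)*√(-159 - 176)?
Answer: 445 + 100*I*√335 ≈ 445.0 + 1830.3*I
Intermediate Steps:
x(R) = R²
445 + x(10)*√(-159 - 176) = 445 + 10²*√(-159 - 176) = 445 + 100*√(-335) = 445 + 100*(I*√335) = 445 + 100*I*√335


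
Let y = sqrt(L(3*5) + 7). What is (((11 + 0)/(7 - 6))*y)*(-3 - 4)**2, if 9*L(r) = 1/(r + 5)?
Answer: 539*sqrt(6305)/30 ≈ 1426.6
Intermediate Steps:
L(r) = 1/(9*(5 + r)) (L(r) = 1/(9*(r + 5)) = 1/(9*(5 + r)))
y = sqrt(6305)/30 (y = sqrt(1/(9*(5 + 3*5)) + 7) = sqrt(1/(9*(5 + 15)) + 7) = sqrt((1/9)/20 + 7) = sqrt((1/9)*(1/20) + 7) = sqrt(1/180 + 7) = sqrt(1261/180) = sqrt(6305)/30 ≈ 2.6468)
(((11 + 0)/(7 - 6))*y)*(-3 - 4)**2 = (((11 + 0)/(7 - 6))*(sqrt(6305)/30))*(-3 - 4)**2 = ((11/1)*(sqrt(6305)/30))*(-7)**2 = ((11*1)*(sqrt(6305)/30))*49 = (11*(sqrt(6305)/30))*49 = (11*sqrt(6305)/30)*49 = 539*sqrt(6305)/30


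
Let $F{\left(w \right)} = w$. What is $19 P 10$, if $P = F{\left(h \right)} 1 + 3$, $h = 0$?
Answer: $570$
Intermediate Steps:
$P = 3$ ($P = 0 \cdot 1 + 3 = 0 + 3 = 3$)
$19 P 10 = 19 \cdot 3 \cdot 10 = 57 \cdot 10 = 570$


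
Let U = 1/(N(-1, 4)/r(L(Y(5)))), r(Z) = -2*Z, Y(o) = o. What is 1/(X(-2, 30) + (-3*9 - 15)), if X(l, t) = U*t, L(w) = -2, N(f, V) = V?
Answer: -1/12 ≈ -0.083333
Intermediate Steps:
U = 1 (U = 1/(4/((-2*(-2)))) = 1/(4/4) = 1/(4*(¼)) = 1/1 = 1)
X(l, t) = t (X(l, t) = 1*t = t)
1/(X(-2, 30) + (-3*9 - 15)) = 1/(30 + (-3*9 - 15)) = 1/(30 + (-27 - 15)) = 1/(30 - 42) = 1/(-12) = -1/12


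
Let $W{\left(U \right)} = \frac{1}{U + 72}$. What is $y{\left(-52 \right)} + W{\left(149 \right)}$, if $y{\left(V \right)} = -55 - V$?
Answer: $- \frac{662}{221} \approx -2.9955$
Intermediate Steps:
$W{\left(U \right)} = \frac{1}{72 + U}$
$y{\left(-52 \right)} + W{\left(149 \right)} = \left(-55 - -52\right) + \frac{1}{72 + 149} = \left(-55 + 52\right) + \frac{1}{221} = -3 + \frac{1}{221} = - \frac{662}{221}$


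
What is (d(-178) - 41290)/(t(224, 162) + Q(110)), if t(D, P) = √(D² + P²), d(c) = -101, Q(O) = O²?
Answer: -8347185/2438893 + 13797*√19105/24388930 ≈ -3.3443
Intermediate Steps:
(d(-178) - 41290)/(t(224, 162) + Q(110)) = (-101 - 41290)/(√(224² + 162²) + 110²) = -41391/(√(50176 + 26244) + 12100) = -41391/(√76420 + 12100) = -41391/(2*√19105 + 12100) = -41391/(12100 + 2*√19105)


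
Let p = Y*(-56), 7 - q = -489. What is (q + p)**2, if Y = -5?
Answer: 602176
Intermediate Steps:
q = 496 (q = 7 - 1*(-489) = 7 + 489 = 496)
p = 280 (p = -5*(-56) = 280)
(q + p)**2 = (496 + 280)**2 = 776**2 = 602176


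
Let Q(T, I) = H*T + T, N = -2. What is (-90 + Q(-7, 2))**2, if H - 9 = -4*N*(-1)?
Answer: 10816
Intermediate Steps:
H = 1 (H = 9 - 4*(-2)*(-1) = 9 + 8*(-1) = 9 - 8 = 1)
Q(T, I) = 2*T (Q(T, I) = 1*T + T = T + T = 2*T)
(-90 + Q(-7, 2))**2 = (-90 + 2*(-7))**2 = (-90 - 14)**2 = (-104)**2 = 10816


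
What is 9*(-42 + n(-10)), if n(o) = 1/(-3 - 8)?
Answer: -4167/11 ≈ -378.82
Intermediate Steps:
n(o) = -1/11 (n(o) = 1/(-11) = -1/11)
9*(-42 + n(-10)) = 9*(-42 - 1/11) = 9*(-463/11) = -4167/11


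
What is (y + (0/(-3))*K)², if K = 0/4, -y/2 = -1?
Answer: 4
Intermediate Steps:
y = 2 (y = -2*(-1) = 2)
K = 0 (K = 0*(¼) = 0)
(y + (0/(-3))*K)² = (2 + (0/(-3))*0)² = (2 + (0*(-⅓))*0)² = (2 + 0*0)² = (2 + 0)² = 2² = 4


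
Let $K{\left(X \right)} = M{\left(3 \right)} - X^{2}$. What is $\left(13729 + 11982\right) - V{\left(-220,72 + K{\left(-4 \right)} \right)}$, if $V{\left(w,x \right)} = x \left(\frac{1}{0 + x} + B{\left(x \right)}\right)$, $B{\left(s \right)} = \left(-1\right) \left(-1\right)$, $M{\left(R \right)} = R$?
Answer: $25651$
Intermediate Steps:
$K{\left(X \right)} = 3 - X^{2}$
$B{\left(s \right)} = 1$
$V{\left(w,x \right)} = x \left(1 + \frac{1}{x}\right)$ ($V{\left(w,x \right)} = x \left(\frac{1}{0 + x} + 1\right) = x \left(\frac{1}{x} + 1\right) = x \left(1 + \frac{1}{x}\right)$)
$\left(13729 + 11982\right) - V{\left(-220,72 + K{\left(-4 \right)} \right)} = \left(13729 + 11982\right) - \left(1 + \left(72 + \left(3 - \left(-4\right)^{2}\right)\right)\right) = 25711 - \left(1 + \left(72 + \left(3 - 16\right)\right)\right) = 25711 - \left(1 + \left(72 - 13\right)\right) = 25711 - \left(1 + 59\right) = 25711 - 60 = 25651$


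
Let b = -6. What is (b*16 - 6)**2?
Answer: 10404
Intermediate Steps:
(b*16 - 6)**2 = (-6*16 - 6)**2 = (-96 - 6)**2 = (-102)**2 = 10404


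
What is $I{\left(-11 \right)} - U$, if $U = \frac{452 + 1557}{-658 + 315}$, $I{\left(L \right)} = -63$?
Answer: $- \frac{400}{7} \approx -57.143$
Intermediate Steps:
$U = - \frac{41}{7}$ ($U = \frac{2009}{-343} = 2009 \left(- \frac{1}{343}\right) = - \frac{41}{7} \approx -5.8571$)
$I{\left(-11 \right)} - U = -63 - - \frac{41}{7} = -63 + \frac{41}{7} = - \frac{400}{7}$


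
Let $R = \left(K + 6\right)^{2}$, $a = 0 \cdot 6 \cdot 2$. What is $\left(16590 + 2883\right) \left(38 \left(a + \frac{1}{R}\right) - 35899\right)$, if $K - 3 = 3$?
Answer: $- \frac{16777346119}{24} \approx -6.9906 \cdot 10^{8}$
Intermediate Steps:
$K = 6$ ($K = 3 + 3 = 6$)
$a = 0$ ($a = 0 \cdot 2 = 0$)
$R = 144$ ($R = \left(6 + 6\right)^{2} = 12^{2} = 144$)
$\left(16590 + 2883\right) \left(38 \left(a + \frac{1}{R}\right) - 35899\right) = \left(16590 + 2883\right) \left(38 \left(0 + \frac{1}{144}\right) - 35899\right) = 19473 \left(38 \left(0 + \frac{1}{144}\right) - 35899\right) = 19473 \left(38 \cdot \frac{1}{144} - 35899\right) = 19473 \left(\frac{19}{72} - 35899\right) = 19473 \left(- \frac{2584709}{72}\right) = - \frac{16777346119}{24}$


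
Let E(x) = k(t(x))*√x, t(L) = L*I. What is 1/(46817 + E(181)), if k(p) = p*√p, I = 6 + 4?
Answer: -46817/1071091289511 + 327610*√10/1071091289511 ≈ 9.2352e-7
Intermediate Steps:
I = 10
t(L) = 10*L (t(L) = L*10 = 10*L)
k(p) = p^(3/2)
E(x) = 10*√10*x² (E(x) = (10*x)^(3/2)*√x = (10*√10*x^(3/2))*√x = 10*√10*x²)
1/(46817 + E(181)) = 1/(46817 + 10*√10*181²) = 1/(46817 + 10*√10*32761) = 1/(46817 + 327610*√10)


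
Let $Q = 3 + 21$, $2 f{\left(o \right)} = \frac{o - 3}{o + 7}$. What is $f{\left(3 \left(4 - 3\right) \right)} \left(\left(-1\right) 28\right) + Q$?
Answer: $24$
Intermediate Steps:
$f{\left(o \right)} = \frac{-3 + o}{2 \left(7 + o\right)}$ ($f{\left(o \right)} = \frac{\left(o - 3\right) \frac{1}{o + 7}}{2} = \frac{\left(-3 + o\right) \frac{1}{7 + o}}{2} = \frac{\frac{1}{7 + o} \left(-3 + o\right)}{2} = \frac{-3 + o}{2 \left(7 + o\right)}$)
$Q = 24$
$f{\left(3 \left(4 - 3\right) \right)} \left(\left(-1\right) 28\right) + Q = \frac{-3 + 3 \left(4 - 3\right)}{2 \left(7 + 3 \left(4 - 3\right)\right)} \left(\left(-1\right) 28\right) + 24 = \frac{-3 + 3 \cdot 1}{2 \left(7 + 3 \cdot 1\right)} \left(-28\right) + 24 = \frac{-3 + 3}{2 \left(7 + 3\right)} \left(-28\right) + 24 = \frac{1}{2} \cdot \frac{1}{10} \cdot 0 \left(-28\right) + 24 = 0 \left(-28\right) + 24 = 0 + 24 = 24$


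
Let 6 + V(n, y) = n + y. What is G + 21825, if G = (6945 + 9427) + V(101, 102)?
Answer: 38394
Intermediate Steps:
V(n, y) = -6 + n + y (V(n, y) = -6 + (n + y) = -6 + n + y)
G = 16569 (G = (6945 + 9427) + (-6 + 101 + 102) = 16372 + 197 = 16569)
G + 21825 = 16569 + 21825 = 38394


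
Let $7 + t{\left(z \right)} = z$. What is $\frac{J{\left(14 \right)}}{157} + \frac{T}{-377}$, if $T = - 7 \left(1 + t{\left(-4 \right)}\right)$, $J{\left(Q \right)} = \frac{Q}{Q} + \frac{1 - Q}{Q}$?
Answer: $- \frac{153483}{828646} \approx -0.18522$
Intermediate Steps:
$t{\left(z \right)} = -7 + z$
$J{\left(Q \right)} = 1 + \frac{1 - Q}{Q}$
$T = 70$ ($T = - 7 \left(1 - 11\right) = - 7 \left(-10\right) = \left(-1\right) \left(-70\right) = 70$)
$\frac{J{\left(14 \right)}}{157} + \frac{T}{-377} = \frac{1}{14 \cdot 157} + \frac{70}{-377} = \frac{1}{14} \cdot \frac{1}{157} + 70 \left(- \frac{1}{377}\right) = \frac{1}{2198} - \frac{70}{377} = - \frac{153483}{828646}$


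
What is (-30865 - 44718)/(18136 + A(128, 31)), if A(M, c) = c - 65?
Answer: -75583/18102 ≈ -4.1754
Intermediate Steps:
A(M, c) = -65 + c
(-30865 - 44718)/(18136 + A(128, 31)) = (-30865 - 44718)/(18136 + (-65 + 31)) = -75583/(18136 - 34) = -75583/18102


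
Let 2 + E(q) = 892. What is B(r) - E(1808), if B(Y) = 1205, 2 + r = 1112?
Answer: 315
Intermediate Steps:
r = 1110 (r = -2 + 1112 = 1110)
E(q) = 890 (E(q) = -2 + 892 = 890)
B(r) - E(1808) = 1205 - 1*890 = 1205 - 890 = 315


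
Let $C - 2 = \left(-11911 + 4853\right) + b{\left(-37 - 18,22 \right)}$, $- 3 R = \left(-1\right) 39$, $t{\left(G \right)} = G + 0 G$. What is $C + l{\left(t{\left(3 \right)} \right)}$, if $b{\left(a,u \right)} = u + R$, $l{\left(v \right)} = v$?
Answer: $-7018$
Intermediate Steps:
$t{\left(G \right)} = G$ ($t{\left(G \right)} = G + 0 = G$)
$R = 13$ ($R = - \frac{\left(-1\right) 39}{3} = \left(- \frac{1}{3}\right) \left(-39\right) = 13$)
$b{\left(a,u \right)} = 13 + u$ ($b{\left(a,u \right)} = u + 13 = 13 + u$)
$C = -7021$ ($C = 2 + \left(\left(-11911 + 4853\right) + \left(13 + 22\right)\right) = 2 + \left(-7058 + 35\right) = 2 - 7023 = -7021$)
$C + l{\left(t{\left(3 \right)} \right)} = -7021 + 3 = -7018$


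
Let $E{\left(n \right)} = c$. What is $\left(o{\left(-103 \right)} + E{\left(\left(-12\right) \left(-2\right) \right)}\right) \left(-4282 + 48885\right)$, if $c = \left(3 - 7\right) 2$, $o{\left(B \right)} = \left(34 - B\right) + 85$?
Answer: $9545042$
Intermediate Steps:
$o{\left(B \right)} = 119 - B$
$c = -8$ ($c = \left(-4\right) 2 = -8$)
$E{\left(n \right)} = -8$
$\left(o{\left(-103 \right)} + E{\left(\left(-12\right) \left(-2\right) \right)}\right) \left(-4282 + 48885\right) = \left(\left(119 - -103\right) - 8\right) \left(-4282 + 48885\right) = \left(\left(119 + 103\right) - 8\right) 44603 = \left(222 - 8\right) 44603 = 214 \cdot 44603 = 9545042$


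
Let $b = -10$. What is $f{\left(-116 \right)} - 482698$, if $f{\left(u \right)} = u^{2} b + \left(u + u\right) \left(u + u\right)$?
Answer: $-563434$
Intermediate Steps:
$f{\left(u \right)} = - 6 u^{2}$ ($f{\left(u \right)} = u^{2} \left(-10\right) + \left(u + u\right) \left(u + u\right) = - 10 u^{2} + 2 u 2 u = - 10 u^{2} + 4 u^{2} = - 6 u^{2}$)
$f{\left(-116 \right)} - 482698 = - 6 \left(-116\right)^{2} - 482698 = \left(-6\right) 13456 - 482698 = -80736 - 482698 = -563434$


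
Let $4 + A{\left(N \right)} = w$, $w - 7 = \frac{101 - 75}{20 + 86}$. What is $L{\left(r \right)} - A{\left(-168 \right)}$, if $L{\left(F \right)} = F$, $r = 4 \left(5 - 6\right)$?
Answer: $- \frac{384}{53} \approx -7.2453$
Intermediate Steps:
$w = \frac{384}{53}$ ($w = 7 + \frac{101 - 75}{20 + 86} = 7 + \frac{101 - 75}{106} = 7 + 26 \cdot \frac{1}{106} = 7 + \frac{13}{53} = \frac{384}{53} \approx 7.2453$)
$r = -4$ ($r = 4 \left(-1\right) = -4$)
$A{\left(N \right)} = \frac{172}{53}$ ($A{\left(N \right)} = -4 + \frac{384}{53} = \frac{172}{53}$)
$L{\left(r \right)} - A{\left(-168 \right)} = -4 - \frac{172}{53} = - \frac{384}{53}$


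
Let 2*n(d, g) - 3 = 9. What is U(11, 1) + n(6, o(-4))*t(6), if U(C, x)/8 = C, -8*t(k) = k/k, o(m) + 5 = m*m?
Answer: 349/4 ≈ 87.250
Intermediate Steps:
o(m) = -5 + m² (o(m) = -5 + m*m = -5 + m²)
t(k) = -⅛ (t(k) = -k/(8*k) = -⅛*1 = -⅛)
U(C, x) = 8*C
n(d, g) = 6 (n(d, g) = 3/2 + (½)*9 = 3/2 + 9/2 = 6)
U(11, 1) + n(6, o(-4))*t(6) = 8*11 + 6*(-⅛) = 88 - ¾ = 349/4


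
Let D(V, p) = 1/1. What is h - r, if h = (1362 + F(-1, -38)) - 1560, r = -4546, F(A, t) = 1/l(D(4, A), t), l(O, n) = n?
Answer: 165223/38 ≈ 4348.0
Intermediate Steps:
D(V, p) = 1
F(A, t) = 1/t
h = -7525/38 (h = (1362 + 1/(-38)) - 1560 = (1362 - 1/38) - 1560 = 51755/38 - 1560 = -7525/38 ≈ -198.03)
h - r = -7525/38 - 1*(-4546) = -7525/38 + 4546 = 165223/38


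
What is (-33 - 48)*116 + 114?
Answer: -9282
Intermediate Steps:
(-33 - 48)*116 + 114 = -81*116 + 114 = -9396 + 114 = -9282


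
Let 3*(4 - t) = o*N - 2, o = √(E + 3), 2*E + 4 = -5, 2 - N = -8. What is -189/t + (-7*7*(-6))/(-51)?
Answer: -84427/2941 - 2835*I*√6/346 ≈ -28.707 - 20.07*I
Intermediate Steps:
N = 10 (N = 2 - 1*(-8) = 2 + 8 = 10)
E = -9/2 (E = -2 + (½)*(-5) = -2 - 5/2 = -9/2 ≈ -4.5000)
o = I*√6/2 (o = √(-9/2 + 3) = √(-3/2) = I*√6/2 ≈ 1.2247*I)
t = 14/3 - 5*I*√6/3 (t = 4 - ((I*√6/2)*10 - 2)/3 = 4 - (5*I*√6 - 2)/3 = 4 - (-2 + 5*I*√6)/3 = 4 + (⅔ - 5*I*√6/3) = 14/3 - 5*I*√6/3 ≈ 4.6667 - 4.0825*I)
-189/t + (-7*7*(-6))/(-51) = -189/(14/3 - 5*I*√6/3) + (-7*7*(-6))/(-51) = -189/(14/3 - 5*I*√6/3) - 49*(-6)*(-1/51) = -189/(14/3 - 5*I*√6/3) + 294*(-1/51) = -189/(14/3 - 5*I*√6/3) - 98/17 = -98/17 - 189/(14/3 - 5*I*√6/3)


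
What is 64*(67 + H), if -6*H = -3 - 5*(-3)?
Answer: 4160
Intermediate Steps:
H = -2 (H = -(-3 - 5*(-3))/6 = -(-3 + 15)/6 = -1/6*12 = -2)
64*(67 + H) = 64*(67 - 2) = 64*65 = 4160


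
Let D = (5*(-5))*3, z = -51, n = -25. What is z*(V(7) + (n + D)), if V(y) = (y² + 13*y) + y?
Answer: -2397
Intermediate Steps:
V(y) = y² + 14*y
D = -75 (D = -25*3 = -75)
z*(V(7) + (n + D)) = -51*(7*(14 + 7) + (-25 - 75)) = -51*(7*21 - 100) = -51*(147 - 100) = -51*47 = -2397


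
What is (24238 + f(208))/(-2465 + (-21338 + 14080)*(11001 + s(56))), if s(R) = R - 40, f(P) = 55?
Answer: -24293/79963851 ≈ -0.00030380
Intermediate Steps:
s(R) = -40 + R
(24238 + f(208))/(-2465 + (-21338 + 14080)*(11001 + s(56))) = (24238 + 55)/(-2465 + (-21338 + 14080)*(11001 + (-40 + 56))) = 24293/(-2465 - 7258*(11001 + 16)) = 24293/(-2465 - 7258*11017) = 24293/(-2465 - 79961386) = 24293/(-79963851) = 24293*(-1/79963851) = -24293/79963851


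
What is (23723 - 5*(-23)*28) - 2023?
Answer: 24920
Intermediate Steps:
(23723 - 5*(-23)*28) - 2023 = (23723 + 115*28) - 2023 = (23723 + 3220) - 2023 = 26943 - 2023 = 24920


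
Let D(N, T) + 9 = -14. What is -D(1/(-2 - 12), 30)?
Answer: 23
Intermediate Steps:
D(N, T) = -23 (D(N, T) = -9 - 14 = -23)
-D(1/(-2 - 12), 30) = -1*(-23) = 23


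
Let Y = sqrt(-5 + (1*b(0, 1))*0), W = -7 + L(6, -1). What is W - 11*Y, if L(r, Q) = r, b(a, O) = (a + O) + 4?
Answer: -1 - 11*I*sqrt(5) ≈ -1.0 - 24.597*I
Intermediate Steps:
b(a, O) = 4 + O + a (b(a, O) = (O + a) + 4 = 4 + O + a)
W = -1 (W = -7 + 6 = -1)
Y = I*sqrt(5) (Y = sqrt(-5 + (1*(4 + 1 + 0))*0) = sqrt(-5 + (1*5)*0) = sqrt(-5 + 5*0) = sqrt(-5 + 0) = sqrt(-5) = I*sqrt(5) ≈ 2.2361*I)
W - 11*Y = -1 - 11*I*sqrt(5)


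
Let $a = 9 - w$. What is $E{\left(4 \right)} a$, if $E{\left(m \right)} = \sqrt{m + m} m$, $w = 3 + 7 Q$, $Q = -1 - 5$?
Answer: $384 \sqrt{2} \approx 543.06$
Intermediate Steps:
$Q = -6$ ($Q = -1 - 5 = -6$)
$w = -39$ ($w = 3 + 7 \left(-6\right) = 3 - 42 = -39$)
$a = 48$ ($a = 9 - -39 = 9 + 39 = 48$)
$E{\left(m \right)} = \sqrt{2} m^{\frac{3}{2}}$ ($E{\left(m \right)} = \sqrt{2 m} m = \sqrt{2} \sqrt{m} m = \sqrt{2} m^{\frac{3}{2}}$)
$E{\left(4 \right)} a = \sqrt{2} \cdot 4^{\frac{3}{2}} \cdot 48 = \sqrt{2} \cdot 8 \cdot 48 = 8 \sqrt{2} \cdot 48 = 384 \sqrt{2}$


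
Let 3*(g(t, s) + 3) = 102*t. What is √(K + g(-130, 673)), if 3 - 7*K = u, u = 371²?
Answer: I*√1180193/7 ≈ 155.2*I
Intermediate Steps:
g(t, s) = -3 + 34*t (g(t, s) = -3 + (102*t)/3 = -3 + 34*t)
u = 137641
K = -137638/7 (K = 3/7 - ⅐*137641 = 3/7 - 19663 = -137638/7 ≈ -19663.)
√(K + g(-130, 673)) = √(-137638/7 + (-3 + 34*(-130))) = √(-137638/7 + (-3 - 4420)) = √(-137638/7 - 4423) = √(-168599/7) = I*√1180193/7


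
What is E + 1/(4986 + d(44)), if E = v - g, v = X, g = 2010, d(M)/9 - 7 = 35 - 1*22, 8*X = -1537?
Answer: -45504707/20664 ≈ -2202.1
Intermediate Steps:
X = -1537/8 (X = (⅛)*(-1537) = -1537/8 ≈ -192.13)
d(M) = 180 (d(M) = 63 + 9*(35 - 1*22) = 63 + 9*(35 - 22) = 63 + 9*13 = 63 + 117 = 180)
v = -1537/8 ≈ -192.13
E = -17617/8 (E = -1537/8 - 1*2010 = -1537/8 - 2010 = -17617/8 ≈ -2202.1)
E + 1/(4986 + d(44)) = -17617/8 + 1/(4986 + 180) = -17617/8 + 1/5166 = -45504707/20664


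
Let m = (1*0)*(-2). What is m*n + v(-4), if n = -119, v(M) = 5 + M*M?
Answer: 21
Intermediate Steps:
v(M) = 5 + M**2
m = 0 (m = 0*(-2) = 0)
m*n + v(-4) = 0*(-119) + (5 + (-4)**2) = 0 + (5 + 16) = 0 + 21 = 21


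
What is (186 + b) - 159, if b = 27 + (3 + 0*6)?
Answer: 57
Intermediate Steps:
b = 30 (b = 27 + (3 + 0) = 27 + 3 = 30)
(186 + b) - 159 = (186 + 30) - 159 = 216 - 159 = 57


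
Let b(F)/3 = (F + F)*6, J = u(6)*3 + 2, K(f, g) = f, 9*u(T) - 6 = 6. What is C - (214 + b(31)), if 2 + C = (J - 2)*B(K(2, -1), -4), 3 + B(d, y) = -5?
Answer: -1364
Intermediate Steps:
u(T) = 4/3 (u(T) = 2/3 + (1/9)*6 = 2/3 + 2/3 = 4/3)
B(d, y) = -8 (B(d, y) = -3 - 5 = -8)
J = 6 (J = (4/3)*3 + 2 = 4 + 2 = 6)
C = -34 (C = -2 + (6 - 2)*(-8) = -2 + 4*(-8) = -2 - 32 = -34)
b(F) = 36*F (b(F) = 3*((F + F)*6) = 3*((2*F)*6) = 3*(12*F) = 36*F)
C - (214 + b(31)) = -34 - (214 + 36*31) = -34 - (214 + 1116) = -34 - 1*1330 = -34 - 1330 = -1364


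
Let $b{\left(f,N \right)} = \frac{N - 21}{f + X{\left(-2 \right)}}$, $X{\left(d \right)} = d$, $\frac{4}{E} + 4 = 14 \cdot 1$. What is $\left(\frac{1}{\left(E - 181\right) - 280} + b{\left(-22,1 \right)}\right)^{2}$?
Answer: $\frac{131905225}{190937124} \approx 0.69083$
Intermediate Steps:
$E = \frac{2}{5}$ ($E = \frac{4}{-4 + 14 \cdot 1} = \frac{4}{-4 + 14} = \frac{4}{10} = 4 \cdot \frac{1}{10} = \frac{2}{5} \approx 0.4$)
$b{\left(f,N \right)} = \frac{-21 + N}{-2 + f}$ ($b{\left(f,N \right)} = \frac{N - 21}{f - 2} = \frac{-21 + N}{-2 + f}$)
$\left(\frac{1}{\left(E - 181\right) - 280} + b{\left(-22,1 \right)}\right)^{2} = \left(\frac{1}{\left(\frac{2}{5} - 181\right) - 280} + \frac{-21 + 1}{-2 - 22}\right)^{2} = \left(\frac{1}{- \frac{903}{5} - 280} + \frac{1}{-24} \left(-20\right)\right)^{2} = \left(\frac{1}{- \frac{2303}{5}} - - \frac{5}{6}\right)^{2} = \left(- \frac{5}{2303} + \frac{5}{6}\right)^{2} = \left(\frac{11485}{13818}\right)^{2} = \frac{131905225}{190937124}$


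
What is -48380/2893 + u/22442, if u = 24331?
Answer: -1015354377/64924706 ≈ -15.639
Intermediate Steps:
-48380/2893 + u/22442 = -48380/2893 + 24331/22442 = -1015354377/64924706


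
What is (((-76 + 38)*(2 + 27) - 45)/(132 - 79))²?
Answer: 1315609/2809 ≈ 468.35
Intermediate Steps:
(((-76 + 38)*(2 + 27) - 45)/(132 - 79))² = ((-38*29 - 45)/53)² = ((-1102 - 45)*(1/53))² = (-1147*1/53)² = (-1147/53)² = 1315609/2809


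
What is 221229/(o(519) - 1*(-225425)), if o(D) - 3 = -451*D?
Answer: -221229/8641 ≈ -25.602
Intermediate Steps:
o(D) = 3 - 451*D
221229/(o(519) - 1*(-225425)) = 221229/((3 - 451*519) - 1*(-225425)) = 221229/((3 - 234069) + 225425) = 221229/(-234066 + 225425) = 221229/(-8641) = 221229*(-1/8641) = -221229/8641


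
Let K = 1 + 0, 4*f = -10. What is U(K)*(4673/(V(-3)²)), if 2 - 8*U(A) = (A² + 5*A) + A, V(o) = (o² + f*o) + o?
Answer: -23365/1458 ≈ -16.025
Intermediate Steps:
f = -5/2 (f = (¼)*(-10) = -5/2 ≈ -2.5000)
V(o) = o² - 3*o/2 (V(o) = (o² - 5*o/2) + o = o² - 3*o/2)
K = 1
U(A) = ¼ - 3*A/4 - A²/8 (U(A) = ¼ - ((A² + 5*A) + A)/8 = ¼ - (A² + 6*A)/8 = ¼ + (-3*A/4 - A²/8) = ¼ - 3*A/4 - A²/8)
U(K)*(4673/(V(-3)²)) = (¼ - ¾*1 - ⅛*1²)*(4673/(((½)*(-3)*(-3 + 2*(-3)))²)) = (¼ - ¾ - ⅛*1)*(4673/(((½)*(-3)*(-3 - 6))²)) = (¼ - ¾ - ⅛)*(4673/(((½)*(-3)*(-9))²)) = -23365/(8*((27/2)²)) = -23365/(8*729/4) = -23365*4/(8*729) = -5/8*18692/729 = -23365/1458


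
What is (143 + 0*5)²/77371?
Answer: 20449/77371 ≈ 0.26430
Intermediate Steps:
(143 + 0*5)²/77371 = (143 + 0)²*(1/77371) = 143²*(1/77371) = 20449*(1/77371) = 20449/77371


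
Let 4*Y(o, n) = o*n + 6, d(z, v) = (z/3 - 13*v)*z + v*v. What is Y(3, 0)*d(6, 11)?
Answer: -2175/2 ≈ -1087.5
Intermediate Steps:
d(z, v) = v² + z*(-13*v + z/3) (d(z, v) = (z/3 - 13*v)*z + v² = (-13*v + z/3)*z + v² = z*(-13*v + z/3) + v² = v² + z*(-13*v + z/3))
Y(o, n) = 3/2 + n*o/4 (Y(o, n) = (o*n + 6)/4 = (n*o + 6)/4 = (6 + n*o)/4 = 3/2 + n*o/4)
Y(3, 0)*d(6, 11) = (3/2 + (¼)*0*3)*(11² + (⅓)*6² - 13*11*6) = (3/2 + 0)*(121 + (⅓)*36 - 858) = 3*(121 + 12 - 858)/2 = (3/2)*(-725) = -2175/2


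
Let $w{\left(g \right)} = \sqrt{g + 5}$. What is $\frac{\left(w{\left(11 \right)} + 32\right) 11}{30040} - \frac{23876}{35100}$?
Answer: $- \frac{8791693}{13180050} \approx -0.66705$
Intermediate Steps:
$w{\left(g \right)} = \sqrt{5 + g}$
$\frac{\left(w{\left(11 \right)} + 32\right) 11}{30040} - \frac{23876}{35100} = \frac{\left(\sqrt{5 + 11} + 32\right) 11}{30040} - \frac{23876}{35100} = \left(\sqrt{16} + 32\right) 11 \cdot \frac{1}{30040} - \frac{5969}{8775} = \left(4 + 32\right) 11 \cdot \frac{1}{30040} - \frac{5969}{8775} = 36 \cdot 11 \cdot \frac{1}{30040} - \frac{5969}{8775} = 396 \cdot \frac{1}{30040} - \frac{5969}{8775} = \frac{99}{7510} - \frac{5969}{8775} = - \frac{8791693}{13180050}$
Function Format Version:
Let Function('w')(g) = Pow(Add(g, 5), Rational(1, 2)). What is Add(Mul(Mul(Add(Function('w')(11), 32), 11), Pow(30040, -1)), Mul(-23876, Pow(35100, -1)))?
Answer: Rational(-8791693, 13180050) ≈ -0.66705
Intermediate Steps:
Function('w')(g) = Pow(Add(5, g), Rational(1, 2))
Add(Mul(Mul(Add(Function('w')(11), 32), 11), Pow(30040, -1)), Mul(-23876, Pow(35100, -1))) = Add(Mul(Mul(Add(Pow(Add(5, 11), Rational(1, 2)), 32), 11), Pow(30040, -1)), Mul(-23876, Pow(35100, -1))) = Add(Mul(Mul(Add(Pow(16, Rational(1, 2)), 32), 11), Rational(1, 30040)), Mul(-23876, Rational(1, 35100))) = Add(Mul(Mul(Add(4, 32), 11), Rational(1, 30040)), Rational(-5969, 8775)) = Add(Mul(Mul(36, 11), Rational(1, 30040)), Rational(-5969, 8775)) = Add(Mul(396, Rational(1, 30040)), Rational(-5969, 8775)) = Add(Rational(99, 7510), Rational(-5969, 8775)) = Rational(-8791693, 13180050)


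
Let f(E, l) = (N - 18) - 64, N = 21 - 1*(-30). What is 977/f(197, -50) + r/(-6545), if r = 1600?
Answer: -1288813/40579 ≈ -31.761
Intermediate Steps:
N = 51 (N = 21 + 30 = 51)
f(E, l) = -31 (f(E, l) = (51 - 18) - 64 = 33 - 64 = -31)
977/f(197, -50) + r/(-6545) = 977/(-31) + 1600/(-6545) = 977*(-1/31) + 1600*(-1/6545) = -977/31 - 320/1309 = -1288813/40579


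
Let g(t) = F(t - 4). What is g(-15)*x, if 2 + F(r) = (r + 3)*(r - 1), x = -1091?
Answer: -346938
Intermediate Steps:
F(r) = -2 + (-1 + r)*(3 + r) (F(r) = -2 + (r + 3)*(r - 1) = -2 + (3 + r)*(-1 + r) = -2 + (-1 + r)*(3 + r))
g(t) = -13 + (-4 + t)² + 2*t (g(t) = -5 + (t - 4)² + 2*(t - 4) = -5 + (-4 + t)² + 2*(-4 + t) = -5 + (-4 + t)² + (-8 + 2*t) = -13 + (-4 + t)² + 2*t)
g(-15)*x = (3 + (-15)² - 6*(-15))*(-1091) = (3 + 225 + 90)*(-1091) = 318*(-1091) = -346938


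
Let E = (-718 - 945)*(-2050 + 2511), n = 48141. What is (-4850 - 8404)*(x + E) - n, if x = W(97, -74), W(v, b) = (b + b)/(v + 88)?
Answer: 50805243921/5 ≈ 1.0161e+10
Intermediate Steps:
W(v, b) = 2*b/(88 + v) (W(v, b) = (2*b)/(88 + v) = 2*b/(88 + v))
x = -4/5 (x = 2*(-74)/(88 + 97) = 2*(-74)/185 = 2*(-74)*(1/185) = -4/5 ≈ -0.80000)
E = -766643 (E = -1663*461 = -766643)
(-4850 - 8404)*(x + E) - n = (-4850 - 8404)*(-4/5 - 766643) - 1*48141 = -13254*(-3833219/5) - 48141 = 50805484626/5 - 48141 = 50805243921/5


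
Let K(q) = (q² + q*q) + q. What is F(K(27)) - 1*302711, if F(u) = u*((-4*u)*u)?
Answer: -13099339211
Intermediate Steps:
K(q) = q + 2*q² (K(q) = (q² + q²) + q = 2*q² + q = q + 2*q²)
F(u) = -4*u³ (F(u) = u*(-4*u²) = -4*u³)
F(K(27)) - 1*302711 = -4*19683*(1 + 2*27)³ - 1*302711 = -4*19683*(1 + 54)³ - 302711 = -4*(27*55)³ - 302711 = -4*1485³ - 302711 = -4*3274759125 - 302711 = -13099036500 - 302711 = -13099339211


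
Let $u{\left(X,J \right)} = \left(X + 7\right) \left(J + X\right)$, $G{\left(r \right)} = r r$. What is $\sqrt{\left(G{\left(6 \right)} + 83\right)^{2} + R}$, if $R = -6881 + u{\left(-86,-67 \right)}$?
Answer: $\sqrt{19367} \approx 139.17$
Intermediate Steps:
$G{\left(r \right)} = r^{2}$
$u{\left(X,J \right)} = \left(7 + X\right) \left(J + X\right)$
$R = 5206$ ($R = -6881 + \left(\left(-86\right)^{2} + 7 \left(-67\right) + 7 \left(-86\right) - -5762\right) = -6881 + \left(7396 - 469 - 602 + 5762\right) = -6881 + 12087 = 5206$)
$\sqrt{\left(G{\left(6 \right)} + 83\right)^{2} + R} = \sqrt{\left(6^{2} + 83\right)^{2} + 5206} = \sqrt{\left(36 + 83\right)^{2} + 5206} = \sqrt{119^{2} + 5206} = \sqrt{14161 + 5206} = \sqrt{19367}$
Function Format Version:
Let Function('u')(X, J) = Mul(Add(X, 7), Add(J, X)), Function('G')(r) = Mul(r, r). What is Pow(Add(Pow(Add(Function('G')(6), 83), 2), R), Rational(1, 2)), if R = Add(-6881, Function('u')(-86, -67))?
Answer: Pow(19367, Rational(1, 2)) ≈ 139.17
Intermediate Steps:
Function('G')(r) = Pow(r, 2)
Function('u')(X, J) = Mul(Add(7, X), Add(J, X))
R = 5206 (R = Add(-6881, Add(Pow(-86, 2), Mul(7, -67), Mul(7, -86), Mul(-67, -86))) = Add(-6881, Add(7396, -469, -602, 5762)) = Add(-6881, 12087) = 5206)
Pow(Add(Pow(Add(Function('G')(6), 83), 2), R), Rational(1, 2)) = Pow(Add(Pow(Add(Pow(6, 2), 83), 2), 5206), Rational(1, 2)) = Pow(Add(Pow(Add(36, 83), 2), 5206), Rational(1, 2)) = Pow(Add(Pow(119, 2), 5206), Rational(1, 2)) = Pow(Add(14161, 5206), Rational(1, 2)) = Pow(19367, Rational(1, 2))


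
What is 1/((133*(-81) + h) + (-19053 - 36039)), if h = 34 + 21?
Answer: -1/65810 ≈ -1.5195e-5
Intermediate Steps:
h = 55
1/((133*(-81) + h) + (-19053 - 36039)) = 1/((133*(-81) + 55) + (-19053 - 36039)) = 1/((-10773 + 55) - 55092) = 1/(-10718 - 55092) = 1/(-65810) = -1/65810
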